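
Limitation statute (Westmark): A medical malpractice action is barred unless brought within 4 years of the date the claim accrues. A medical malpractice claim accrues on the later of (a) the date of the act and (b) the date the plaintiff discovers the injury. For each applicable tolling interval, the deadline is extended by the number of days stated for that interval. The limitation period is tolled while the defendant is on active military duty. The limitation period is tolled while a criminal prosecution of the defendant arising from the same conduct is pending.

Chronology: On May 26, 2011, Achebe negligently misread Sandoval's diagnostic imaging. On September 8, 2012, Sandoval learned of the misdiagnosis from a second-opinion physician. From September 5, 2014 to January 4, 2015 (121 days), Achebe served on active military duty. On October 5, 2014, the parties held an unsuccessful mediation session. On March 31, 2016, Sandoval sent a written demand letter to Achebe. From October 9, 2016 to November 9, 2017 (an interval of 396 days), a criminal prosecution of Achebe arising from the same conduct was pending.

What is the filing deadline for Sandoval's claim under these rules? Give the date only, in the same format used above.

The claim accrued on September 8, 2012 — the later of the May 26, 2011 act and the September 8, 2012 discovery.
The untolled deadline — 4 years after September 8, 2012 — is September 8, 2016.
Because the defendant's active military service ran from September 5, 2014 to January 4, 2015, the deadline is extended by 121 days to January 7, 2017.
The pending criminal prosecution from October 9, 2016 to November 9, 2017 tolled the period for 396 days, extending the deadline to February 7, 2018.
None of the other events listed affects the running of the period under the stated rules.

February 7, 2018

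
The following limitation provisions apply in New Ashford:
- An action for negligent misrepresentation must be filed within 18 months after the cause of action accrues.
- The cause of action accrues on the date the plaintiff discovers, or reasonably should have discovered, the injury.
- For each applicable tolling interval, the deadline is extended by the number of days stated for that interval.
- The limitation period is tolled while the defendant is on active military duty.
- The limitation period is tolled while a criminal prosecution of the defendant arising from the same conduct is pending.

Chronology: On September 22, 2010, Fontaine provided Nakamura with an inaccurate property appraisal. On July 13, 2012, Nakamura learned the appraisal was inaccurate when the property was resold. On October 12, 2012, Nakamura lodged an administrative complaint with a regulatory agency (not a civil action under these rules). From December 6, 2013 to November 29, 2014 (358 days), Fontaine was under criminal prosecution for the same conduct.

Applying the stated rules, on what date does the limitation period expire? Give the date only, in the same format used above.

January 6, 2015

The claim did not accrue until Nakamura discovered the injury on July 13, 2012; the September 22, 2010 act date does not start the clock under the stated rule.
The untolled deadline — 18 months after July 13, 2012 — is January 13, 2014.
The pending criminal prosecution from December 6, 2013 to November 29, 2014 tolled the period for 358 days, extending the deadline to January 6, 2015.
Nothing else in the chronology tolls or restarts the period.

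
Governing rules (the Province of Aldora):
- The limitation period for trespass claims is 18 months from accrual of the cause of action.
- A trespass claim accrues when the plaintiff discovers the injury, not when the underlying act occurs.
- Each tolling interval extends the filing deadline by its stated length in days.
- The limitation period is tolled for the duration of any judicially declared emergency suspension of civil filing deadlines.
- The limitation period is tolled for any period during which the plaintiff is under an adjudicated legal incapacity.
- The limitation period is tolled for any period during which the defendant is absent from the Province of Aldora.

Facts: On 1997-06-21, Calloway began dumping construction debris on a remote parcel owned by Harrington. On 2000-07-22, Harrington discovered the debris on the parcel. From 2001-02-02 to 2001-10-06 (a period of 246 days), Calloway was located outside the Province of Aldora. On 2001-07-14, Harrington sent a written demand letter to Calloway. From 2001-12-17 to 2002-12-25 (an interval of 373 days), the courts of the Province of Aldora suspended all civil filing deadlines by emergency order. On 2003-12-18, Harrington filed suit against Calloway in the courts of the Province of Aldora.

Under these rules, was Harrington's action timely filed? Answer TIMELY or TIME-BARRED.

Accrual is tied to discovery, so the period began on 2000-07-22 rather than on 1997-06-21 when the act occurred.
18 months from 2000-07-22 is 2002-01-22.
Because the defendant's absence from the jurisdiction ran from 2001-02-02 to 2001-10-06, the deadline is extended by 246 days to 2002-09-25.
The period was tolled for 373 days by the emergency suspension of filing deadlines (2001-12-17 to 2002-12-25), pushing the deadline to 2003-10-03.
None of the other events listed affects the running of the period under the stated rules.
Filing on 2003-12-18 missed the 2003-10-03 deadline — the action is time-barred.

TIME-BARRED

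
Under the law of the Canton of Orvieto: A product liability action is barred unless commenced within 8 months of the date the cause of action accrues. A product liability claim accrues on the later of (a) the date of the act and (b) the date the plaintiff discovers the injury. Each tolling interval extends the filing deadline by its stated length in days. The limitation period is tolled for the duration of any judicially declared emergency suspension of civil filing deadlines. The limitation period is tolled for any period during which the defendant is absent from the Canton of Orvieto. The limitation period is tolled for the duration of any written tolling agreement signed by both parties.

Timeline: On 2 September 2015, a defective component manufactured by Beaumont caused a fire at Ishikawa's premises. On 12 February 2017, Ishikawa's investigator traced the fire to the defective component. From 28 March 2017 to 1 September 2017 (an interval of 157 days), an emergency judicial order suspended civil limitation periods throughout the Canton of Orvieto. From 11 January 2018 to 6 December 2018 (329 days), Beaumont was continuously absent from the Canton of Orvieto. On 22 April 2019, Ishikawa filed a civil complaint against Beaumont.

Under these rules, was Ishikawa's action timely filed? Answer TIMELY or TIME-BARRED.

TIME-BARRED

Taking the later of the act (2 September 2015) and discovery (12 February 2017), the claim accrued on 12 February 2017.
The untolled deadline — 8 months after 12 February 2017 — is 12 October 2017.
The emergency suspension of filing deadlines from 28 March 2017 to 1 September 2017 tolled the period for 157 days, extending the deadline to 18 March 2018.
Because the defendant's absence from the jurisdiction ran from 11 January 2018 to 6 December 2018, the deadline is extended by 329 days to 10 February 2019.
The 22 April 2019 filing falls after the 10 February 2019 deadline; the claim is time-barred.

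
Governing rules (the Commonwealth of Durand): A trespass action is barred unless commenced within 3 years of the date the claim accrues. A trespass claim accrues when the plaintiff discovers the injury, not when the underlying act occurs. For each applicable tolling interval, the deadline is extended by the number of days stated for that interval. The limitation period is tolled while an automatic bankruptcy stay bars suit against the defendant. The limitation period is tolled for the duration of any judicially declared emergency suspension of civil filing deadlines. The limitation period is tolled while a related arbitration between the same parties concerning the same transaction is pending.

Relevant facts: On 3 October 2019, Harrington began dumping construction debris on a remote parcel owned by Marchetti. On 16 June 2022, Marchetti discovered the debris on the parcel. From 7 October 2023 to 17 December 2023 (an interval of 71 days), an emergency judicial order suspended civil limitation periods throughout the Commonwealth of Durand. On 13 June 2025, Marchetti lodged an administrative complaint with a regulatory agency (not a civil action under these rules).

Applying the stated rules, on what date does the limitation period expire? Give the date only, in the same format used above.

26 August 2025

The claim did not accrue until Marchetti discovered the injury on 16 June 2022; the 3 October 2019 act date does not start the clock under the stated rule.
3 years from 16 June 2022 is 16 June 2025.
The emergency suspension of filing deadlines from 7 October 2023 to 17 December 2023 tolled the period for 71 days, extending the deadline to 26 August 2025.
The other events in the timeline have no effect on the limitation period under the stated rules.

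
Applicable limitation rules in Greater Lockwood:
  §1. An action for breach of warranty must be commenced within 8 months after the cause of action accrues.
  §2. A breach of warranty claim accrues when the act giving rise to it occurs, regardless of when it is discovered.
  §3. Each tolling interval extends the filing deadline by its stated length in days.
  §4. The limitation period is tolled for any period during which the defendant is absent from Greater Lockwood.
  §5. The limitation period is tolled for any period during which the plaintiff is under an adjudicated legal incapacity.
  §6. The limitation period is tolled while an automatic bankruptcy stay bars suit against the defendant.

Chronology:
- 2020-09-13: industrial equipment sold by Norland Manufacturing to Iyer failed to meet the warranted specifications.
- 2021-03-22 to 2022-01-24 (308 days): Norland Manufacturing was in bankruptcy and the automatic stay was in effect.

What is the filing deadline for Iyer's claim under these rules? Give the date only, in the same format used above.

The limitation period began to run on 2020-09-13.
The untolled deadline — 8 months after 2020-09-13 — is 2021-05-13.
The period was tolled for 308 days by the automatic bankruptcy stay (2021-03-22 to 2022-01-24), pushing the deadline to 2022-03-17.

2022-03-17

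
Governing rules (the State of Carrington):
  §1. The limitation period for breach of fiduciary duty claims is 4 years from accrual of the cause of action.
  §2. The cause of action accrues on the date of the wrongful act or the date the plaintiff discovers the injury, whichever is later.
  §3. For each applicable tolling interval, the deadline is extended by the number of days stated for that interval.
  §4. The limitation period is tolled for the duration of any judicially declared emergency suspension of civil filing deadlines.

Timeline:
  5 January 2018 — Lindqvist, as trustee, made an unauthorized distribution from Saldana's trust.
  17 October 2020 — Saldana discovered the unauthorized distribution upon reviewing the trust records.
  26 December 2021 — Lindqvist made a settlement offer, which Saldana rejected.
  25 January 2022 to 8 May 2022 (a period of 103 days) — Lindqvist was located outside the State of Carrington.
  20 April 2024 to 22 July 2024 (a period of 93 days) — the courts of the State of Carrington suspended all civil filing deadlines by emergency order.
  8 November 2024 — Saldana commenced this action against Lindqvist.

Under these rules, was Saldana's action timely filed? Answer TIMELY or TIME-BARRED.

Because discovery on 17 October 2020 post-dates the 5 January 2018 act, accrual under the later-of rule falls on 17 October 2020.
4 years from 17 October 2020 is 17 October 2024.
The emergency suspension of filing deadlines from 20 April 2024 to 22 July 2024 tolled the period for 93 days, extending the deadline to 18 January 2025.
Although the defendant's absence ran from 25 January 2022 to 8 May 2022, the stated rules do not make that a tolling event, so it is disregarded.
Nothing else in the chronology tolls or restarts the period.
The 8 November 2024 filing precedes the 18 January 2025 deadline; the claim is timely.

TIMELY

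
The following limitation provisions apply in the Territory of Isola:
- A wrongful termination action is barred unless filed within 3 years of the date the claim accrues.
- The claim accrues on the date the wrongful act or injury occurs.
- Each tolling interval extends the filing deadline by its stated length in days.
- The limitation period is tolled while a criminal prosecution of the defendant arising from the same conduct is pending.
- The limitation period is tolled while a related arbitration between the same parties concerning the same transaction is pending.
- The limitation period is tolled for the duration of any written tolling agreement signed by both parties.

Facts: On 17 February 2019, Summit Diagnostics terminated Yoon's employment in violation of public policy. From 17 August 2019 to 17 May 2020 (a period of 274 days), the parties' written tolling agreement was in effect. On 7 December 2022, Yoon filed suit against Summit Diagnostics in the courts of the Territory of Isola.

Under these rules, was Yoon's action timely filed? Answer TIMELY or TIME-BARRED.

TIME-BARRED

The claim accrued on 17 February 2019, the date of the act.
Adding the 3 years base period to 17 February 2019 gives a deadline of 17 February 2022, before any tolling.
Because the written tolling agreement ran from 17 August 2019 to 17 May 2020, the deadline is extended by 274 days to 18 November 2022.
Filing on 7 December 2022 missed the 18 November 2022 deadline — the action is time-barred.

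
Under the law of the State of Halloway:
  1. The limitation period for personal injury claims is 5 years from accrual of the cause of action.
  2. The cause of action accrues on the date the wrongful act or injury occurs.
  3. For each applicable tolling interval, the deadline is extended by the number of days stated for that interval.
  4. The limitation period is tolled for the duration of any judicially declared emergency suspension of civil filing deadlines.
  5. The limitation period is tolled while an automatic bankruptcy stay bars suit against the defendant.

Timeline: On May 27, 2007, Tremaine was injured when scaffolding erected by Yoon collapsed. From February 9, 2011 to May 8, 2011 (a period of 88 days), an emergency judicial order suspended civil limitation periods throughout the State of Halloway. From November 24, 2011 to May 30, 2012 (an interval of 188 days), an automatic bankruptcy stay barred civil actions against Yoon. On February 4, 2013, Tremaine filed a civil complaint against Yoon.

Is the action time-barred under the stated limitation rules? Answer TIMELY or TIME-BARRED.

The limitation period began to run on May 27, 2007.
The untolled deadline — 5 years after May 27, 2007 — is May 27, 2012.
Because the emergency suspension of filing deadlines ran from February 9, 2011 to May 8, 2011, the deadline is extended by 88 days to August 23, 2012.
The period was tolled for 188 days by the automatic bankruptcy stay (November 24, 2011 to May 30, 2012), pushing the deadline to February 27, 2013.
Filing on February 4, 2013 beat the February 27, 2013 deadline — the action is timely.

TIMELY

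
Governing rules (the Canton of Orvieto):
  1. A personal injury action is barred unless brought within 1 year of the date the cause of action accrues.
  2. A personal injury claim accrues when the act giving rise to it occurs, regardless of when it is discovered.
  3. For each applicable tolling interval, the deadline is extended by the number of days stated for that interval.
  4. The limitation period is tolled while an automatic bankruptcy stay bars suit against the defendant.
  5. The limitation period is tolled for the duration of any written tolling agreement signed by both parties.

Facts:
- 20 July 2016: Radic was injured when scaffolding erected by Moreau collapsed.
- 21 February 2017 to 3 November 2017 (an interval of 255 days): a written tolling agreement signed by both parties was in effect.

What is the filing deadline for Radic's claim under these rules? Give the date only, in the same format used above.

1 April 2018

The claim accrued on 20 July 2016, when the wrongful act occurred.
Adding the 1 year base period to 20 July 2016 gives a deadline of 20 July 2017, before any tolling.
Because the written tolling agreement ran from 21 February 2017 to 3 November 2017, the deadline is extended by 255 days to 1 April 2018.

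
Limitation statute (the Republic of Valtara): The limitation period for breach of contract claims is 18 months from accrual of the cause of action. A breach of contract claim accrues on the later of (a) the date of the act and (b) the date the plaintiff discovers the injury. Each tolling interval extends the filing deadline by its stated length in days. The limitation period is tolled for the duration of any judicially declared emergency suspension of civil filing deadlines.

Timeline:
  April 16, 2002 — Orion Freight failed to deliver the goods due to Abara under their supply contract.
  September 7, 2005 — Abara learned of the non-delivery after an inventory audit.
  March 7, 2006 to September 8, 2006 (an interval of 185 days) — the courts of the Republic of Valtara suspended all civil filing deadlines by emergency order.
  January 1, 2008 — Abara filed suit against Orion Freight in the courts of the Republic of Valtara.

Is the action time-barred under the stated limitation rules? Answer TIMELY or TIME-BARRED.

TIME-BARRED

Taking the later of the act (April 16, 2002) and discovery (September 7, 2005), the claim accrued on September 7, 2005.
18 months from September 7, 2005 is March 7, 2007.
The period was tolled for 185 days by the emergency suspension of filing deadlines (March 7, 2006 to September 8, 2006), pushing the deadline to September 8, 2007.
Filing on January 1, 2008 missed the September 8, 2007 deadline — the action is time-barred.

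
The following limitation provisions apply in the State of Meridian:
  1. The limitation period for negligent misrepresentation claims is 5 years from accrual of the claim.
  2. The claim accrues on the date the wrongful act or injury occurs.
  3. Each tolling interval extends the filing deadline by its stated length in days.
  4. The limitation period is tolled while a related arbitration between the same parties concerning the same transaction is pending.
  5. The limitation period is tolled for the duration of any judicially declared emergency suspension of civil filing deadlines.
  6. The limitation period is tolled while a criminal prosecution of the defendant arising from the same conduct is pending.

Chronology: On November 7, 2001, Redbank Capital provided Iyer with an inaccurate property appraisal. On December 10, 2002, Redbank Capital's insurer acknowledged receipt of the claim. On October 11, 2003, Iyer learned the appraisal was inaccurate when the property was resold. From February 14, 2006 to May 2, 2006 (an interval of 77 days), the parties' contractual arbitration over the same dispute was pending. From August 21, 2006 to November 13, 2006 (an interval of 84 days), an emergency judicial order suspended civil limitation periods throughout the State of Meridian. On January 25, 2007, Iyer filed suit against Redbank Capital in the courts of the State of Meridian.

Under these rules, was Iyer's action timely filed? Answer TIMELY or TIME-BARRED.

TIMELY

Because the rule ties accrual to occurrence, the claim accrued on November 7, 2001, not on the October 11, 2003 discovery date.
The untolled deadline — 5 years after November 7, 2001 — is November 7, 2006.
The pending related arbitration from February 14, 2006 to May 2, 2006 tolled the period for 77 days, extending the deadline to January 23, 2007.
Because the emergency suspension of filing deadlines ran from August 21, 2006 to November 13, 2006, the deadline is extended by 84 days to April 17, 2007.
The other events in the timeline have no effect on the limitation period under the stated rules.
Filing on January 25, 2007 beat the April 17, 2007 deadline — the action is timely.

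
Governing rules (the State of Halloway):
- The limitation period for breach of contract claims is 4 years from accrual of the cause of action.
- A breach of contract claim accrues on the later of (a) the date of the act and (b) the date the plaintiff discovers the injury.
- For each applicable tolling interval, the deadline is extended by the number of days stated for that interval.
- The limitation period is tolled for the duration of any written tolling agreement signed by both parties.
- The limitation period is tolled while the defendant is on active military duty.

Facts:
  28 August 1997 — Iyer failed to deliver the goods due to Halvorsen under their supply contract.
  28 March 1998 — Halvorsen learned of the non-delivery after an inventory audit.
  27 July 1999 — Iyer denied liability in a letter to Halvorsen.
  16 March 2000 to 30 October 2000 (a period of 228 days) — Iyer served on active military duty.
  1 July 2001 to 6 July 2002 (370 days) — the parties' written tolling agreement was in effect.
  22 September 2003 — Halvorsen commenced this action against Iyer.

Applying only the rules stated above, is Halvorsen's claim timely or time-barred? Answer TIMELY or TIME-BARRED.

TIMELY

Taking the later of the act (28 August 1997) and discovery (28 March 1998), the claim accrued on 28 March 1998.
Adding the 4 years base period to 28 March 1998 gives a deadline of 28 March 2002, before any tolling.
The defendant's active military service from 16 March 2000 to 30 October 2000 tolled the period for 228 days, extending the deadline to 11 November 2002.
The written tolling agreement from 1 July 2001 to 6 July 2002 tolled the period for 370 days, extending the deadline to 16 November 2003.
Nothing else in the chronology tolls or restarts the period.
The 22 September 2003 filing precedes the 16 November 2003 deadline; the claim is timely.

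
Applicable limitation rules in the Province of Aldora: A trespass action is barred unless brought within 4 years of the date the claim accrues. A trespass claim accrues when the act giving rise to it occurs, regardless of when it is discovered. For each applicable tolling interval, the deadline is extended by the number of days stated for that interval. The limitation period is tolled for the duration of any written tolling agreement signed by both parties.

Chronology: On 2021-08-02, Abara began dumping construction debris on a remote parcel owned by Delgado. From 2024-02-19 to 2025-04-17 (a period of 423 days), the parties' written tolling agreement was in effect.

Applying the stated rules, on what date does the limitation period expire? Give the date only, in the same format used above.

The limitation period began to run on 2021-08-02.
Adding the 4 years base period to 2021-08-02 gives a deadline of 2025-08-02, before any tolling.
The period was tolled for 423 days by the written tolling agreement (2024-02-19 to 2025-04-17), pushing the deadline to 2026-09-29.

2026-09-29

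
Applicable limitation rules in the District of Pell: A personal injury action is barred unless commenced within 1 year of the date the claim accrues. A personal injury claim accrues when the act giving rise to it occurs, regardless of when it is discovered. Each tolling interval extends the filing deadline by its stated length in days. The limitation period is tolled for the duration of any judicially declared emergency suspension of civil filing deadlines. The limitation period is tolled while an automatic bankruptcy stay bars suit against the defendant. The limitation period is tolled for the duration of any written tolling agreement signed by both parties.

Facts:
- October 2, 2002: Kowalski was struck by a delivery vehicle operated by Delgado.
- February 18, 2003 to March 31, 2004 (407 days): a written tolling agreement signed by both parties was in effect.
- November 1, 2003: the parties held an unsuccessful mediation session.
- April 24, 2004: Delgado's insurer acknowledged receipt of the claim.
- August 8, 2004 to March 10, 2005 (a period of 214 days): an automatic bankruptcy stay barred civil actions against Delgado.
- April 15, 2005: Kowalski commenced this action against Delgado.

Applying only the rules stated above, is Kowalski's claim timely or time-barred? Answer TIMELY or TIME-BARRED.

TIMELY

The claim accrued on October 2, 2002, when the wrongful act occurred.
1 year from October 2, 2002 is October 2, 2003.
The written tolling agreement from February 18, 2003 to March 31, 2004 tolled the period for 407 days, extending the deadline to November 12, 2004.
The automatic bankruptcy stay from August 8, 2004 to March 10, 2005 tolled the period for 214 days, extending the deadline to June 14, 2005.
None of the other events listed affects the running of the period under the stated rules.
Filing on April 15, 2005 beat the June 14, 2005 deadline — the action is timely.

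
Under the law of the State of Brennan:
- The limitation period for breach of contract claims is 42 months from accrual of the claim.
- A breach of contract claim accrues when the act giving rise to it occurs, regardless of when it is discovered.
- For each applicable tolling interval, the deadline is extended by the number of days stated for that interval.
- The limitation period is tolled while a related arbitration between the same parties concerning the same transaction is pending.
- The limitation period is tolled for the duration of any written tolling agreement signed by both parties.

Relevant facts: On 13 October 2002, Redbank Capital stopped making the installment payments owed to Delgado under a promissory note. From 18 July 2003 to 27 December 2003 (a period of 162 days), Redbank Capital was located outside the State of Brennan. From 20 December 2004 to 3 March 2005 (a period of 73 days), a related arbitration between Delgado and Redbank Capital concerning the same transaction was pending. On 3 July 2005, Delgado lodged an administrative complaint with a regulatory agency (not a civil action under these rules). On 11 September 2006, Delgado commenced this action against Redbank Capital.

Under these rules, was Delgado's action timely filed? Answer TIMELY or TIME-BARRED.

The limitation period began to run on 13 October 2002.
Adding the 42 months base period to 13 October 2002 gives a deadline of 13 April 2006, before any tolling.
The period was tolled for 73 days by the pending related arbitration (20 December 2004 to 3 March 2005), pushing the deadline to 25 June 2006.
Although the defendant's absence ran from 18 July 2003 to 27 December 2003, the stated rules do not make that a tolling event, so it is disregarded.
Nothing else in the chronology tolls or restarts the period.
The 11 September 2006 filing falls after the 25 June 2006 deadline; the claim is time-barred.

TIME-BARRED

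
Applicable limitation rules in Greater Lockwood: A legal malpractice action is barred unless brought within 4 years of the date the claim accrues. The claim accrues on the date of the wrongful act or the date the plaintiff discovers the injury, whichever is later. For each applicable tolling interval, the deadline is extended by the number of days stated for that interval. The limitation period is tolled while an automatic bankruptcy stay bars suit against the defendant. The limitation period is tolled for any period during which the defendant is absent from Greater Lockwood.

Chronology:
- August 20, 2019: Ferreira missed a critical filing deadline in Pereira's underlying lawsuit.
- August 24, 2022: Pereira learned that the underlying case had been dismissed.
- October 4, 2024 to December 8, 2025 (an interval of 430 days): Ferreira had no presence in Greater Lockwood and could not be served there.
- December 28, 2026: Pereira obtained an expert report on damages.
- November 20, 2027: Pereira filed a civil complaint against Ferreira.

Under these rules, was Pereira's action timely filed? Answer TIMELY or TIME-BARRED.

TIME-BARRED

Taking the later of the act (August 20, 2019) and discovery (August 24, 2022), the claim accrued on August 24, 2022.
4 years from August 24, 2022 is August 24, 2026.
The defendant's absence from the jurisdiction from October 4, 2024 to December 8, 2025 tolled the period for 430 days, extending the deadline to October 28, 2027.
The other events in the timeline have no effect on the limitation period under the stated rules.
Filing on November 20, 2027 missed the October 28, 2027 deadline — the action is time-barred.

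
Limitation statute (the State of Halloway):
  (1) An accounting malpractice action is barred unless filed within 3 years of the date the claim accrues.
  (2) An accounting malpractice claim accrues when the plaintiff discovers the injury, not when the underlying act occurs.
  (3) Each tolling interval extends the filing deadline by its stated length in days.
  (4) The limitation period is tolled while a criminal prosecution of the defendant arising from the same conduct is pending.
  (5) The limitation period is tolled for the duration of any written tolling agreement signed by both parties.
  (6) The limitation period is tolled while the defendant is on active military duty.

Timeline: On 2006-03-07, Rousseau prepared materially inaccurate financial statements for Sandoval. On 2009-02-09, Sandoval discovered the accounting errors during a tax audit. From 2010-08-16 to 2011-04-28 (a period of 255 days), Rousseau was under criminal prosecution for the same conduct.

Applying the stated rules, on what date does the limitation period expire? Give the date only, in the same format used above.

Under the discovery rule, the claim accrued on 2009-02-09, when Sandoval discovered the injury — not on the 2006-03-07 date of the underlying act.
Adding the 3 years base period to 2009-02-09 gives a deadline of 2012-02-09, before any tolling.
Because the pending criminal prosecution ran from 2010-08-16 to 2011-04-28, the deadline is extended by 255 days to 2012-10-21.

2012-10-21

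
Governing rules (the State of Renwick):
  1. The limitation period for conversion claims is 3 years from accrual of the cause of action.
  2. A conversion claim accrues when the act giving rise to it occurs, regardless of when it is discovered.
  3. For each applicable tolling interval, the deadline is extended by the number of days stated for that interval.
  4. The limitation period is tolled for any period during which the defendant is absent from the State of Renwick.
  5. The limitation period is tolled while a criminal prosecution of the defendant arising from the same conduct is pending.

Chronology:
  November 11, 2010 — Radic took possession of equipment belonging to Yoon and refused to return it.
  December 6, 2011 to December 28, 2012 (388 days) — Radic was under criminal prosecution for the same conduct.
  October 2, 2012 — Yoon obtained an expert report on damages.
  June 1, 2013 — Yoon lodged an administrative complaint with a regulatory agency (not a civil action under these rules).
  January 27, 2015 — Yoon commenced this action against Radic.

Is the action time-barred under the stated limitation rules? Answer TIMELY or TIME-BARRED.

TIME-BARRED

The claim accrued on November 11, 2010, when the wrongful act occurred.
The untolled deadline — 3 years after November 11, 2010 — is November 11, 2013.
Because the pending criminal prosecution ran from December 6, 2011 to December 28, 2012, the deadline is extended by 388 days to December 4, 2014.
The other events in the timeline have no effect on the limitation period under the stated rules.
Filing on January 27, 2015 missed the December 4, 2014 deadline — the action is time-barred.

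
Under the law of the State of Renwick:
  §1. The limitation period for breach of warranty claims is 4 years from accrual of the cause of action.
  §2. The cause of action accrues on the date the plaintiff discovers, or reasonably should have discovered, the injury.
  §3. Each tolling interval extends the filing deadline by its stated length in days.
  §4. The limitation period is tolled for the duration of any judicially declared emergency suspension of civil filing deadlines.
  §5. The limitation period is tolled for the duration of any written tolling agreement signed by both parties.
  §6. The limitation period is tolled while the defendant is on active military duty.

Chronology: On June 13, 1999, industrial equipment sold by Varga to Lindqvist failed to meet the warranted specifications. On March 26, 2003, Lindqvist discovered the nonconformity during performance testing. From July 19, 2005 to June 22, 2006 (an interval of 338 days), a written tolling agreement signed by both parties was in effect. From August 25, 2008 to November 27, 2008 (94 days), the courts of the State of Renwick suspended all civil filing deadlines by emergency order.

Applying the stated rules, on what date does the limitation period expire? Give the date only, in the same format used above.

The claim did not accrue until Lindqvist discovered the injury on March 26, 2003; the June 13, 1999 act date does not start the clock under the stated rule.
The untolled deadline — 4 years after March 26, 2003 — is March 26, 2007.
The written tolling agreement from July 19, 2005 to June 22, 2006 tolled the period for 338 days, extending the deadline to February 27, 2008.
The emergency suspension of filing deadlines from August 25, 2008 to November 27, 2008 began after the period had already run on February 27, 2008, so it has no tolling effect.

February 27, 2008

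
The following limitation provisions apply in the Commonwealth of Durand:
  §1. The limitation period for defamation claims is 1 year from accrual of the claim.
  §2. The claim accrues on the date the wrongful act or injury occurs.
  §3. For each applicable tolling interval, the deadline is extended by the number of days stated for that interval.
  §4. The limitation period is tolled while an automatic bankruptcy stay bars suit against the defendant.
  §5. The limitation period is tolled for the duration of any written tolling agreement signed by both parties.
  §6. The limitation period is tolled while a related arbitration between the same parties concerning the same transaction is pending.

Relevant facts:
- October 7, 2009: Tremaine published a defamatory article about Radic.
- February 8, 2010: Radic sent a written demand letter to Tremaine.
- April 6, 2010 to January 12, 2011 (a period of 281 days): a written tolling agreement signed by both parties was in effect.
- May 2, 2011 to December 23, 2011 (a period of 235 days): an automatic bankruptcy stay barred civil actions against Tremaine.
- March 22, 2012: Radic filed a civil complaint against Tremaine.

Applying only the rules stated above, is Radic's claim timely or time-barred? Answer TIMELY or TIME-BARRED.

TIME-BARRED

The limitation period began to run on October 7, 2009.
Adding the 1 year base period to October 7, 2009 gives a deadline of October 7, 2010, before any tolling.
The period was tolled for 281 days by the written tolling agreement (April 6, 2010 to January 12, 2011), pushing the deadline to July 15, 2011.
The period was tolled for 235 days by the automatic bankruptcy stay (May 2, 2011 to December 23, 2011), pushing the deadline to March 6, 2012.
The other events in the timeline have no effect on the limitation period under the stated rules.
The March 22, 2012 filing falls after the March 6, 2012 deadline; the claim is time-barred.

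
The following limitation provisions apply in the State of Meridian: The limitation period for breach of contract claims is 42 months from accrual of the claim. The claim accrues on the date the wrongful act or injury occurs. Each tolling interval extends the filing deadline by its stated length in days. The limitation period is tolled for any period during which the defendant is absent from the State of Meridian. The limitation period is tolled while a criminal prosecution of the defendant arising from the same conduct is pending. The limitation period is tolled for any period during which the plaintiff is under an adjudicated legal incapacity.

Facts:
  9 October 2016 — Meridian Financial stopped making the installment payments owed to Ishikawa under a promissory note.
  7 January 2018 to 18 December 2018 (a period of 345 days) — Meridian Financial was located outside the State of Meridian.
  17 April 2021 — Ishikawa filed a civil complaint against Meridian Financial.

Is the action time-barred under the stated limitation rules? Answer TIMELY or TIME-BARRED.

The claim accrued on 9 October 2016, when the wrongful act occurred.
The untolled deadline — 42 months after 9 October 2016 — is 9 April 2020.
The period was tolled for 345 days by the defendant's absence from the jurisdiction (7 January 2018 to 18 December 2018), pushing the deadline to 20 March 2021.
The 17 April 2021 filing falls after the 20 March 2021 deadline; the claim is time-barred.

TIME-BARRED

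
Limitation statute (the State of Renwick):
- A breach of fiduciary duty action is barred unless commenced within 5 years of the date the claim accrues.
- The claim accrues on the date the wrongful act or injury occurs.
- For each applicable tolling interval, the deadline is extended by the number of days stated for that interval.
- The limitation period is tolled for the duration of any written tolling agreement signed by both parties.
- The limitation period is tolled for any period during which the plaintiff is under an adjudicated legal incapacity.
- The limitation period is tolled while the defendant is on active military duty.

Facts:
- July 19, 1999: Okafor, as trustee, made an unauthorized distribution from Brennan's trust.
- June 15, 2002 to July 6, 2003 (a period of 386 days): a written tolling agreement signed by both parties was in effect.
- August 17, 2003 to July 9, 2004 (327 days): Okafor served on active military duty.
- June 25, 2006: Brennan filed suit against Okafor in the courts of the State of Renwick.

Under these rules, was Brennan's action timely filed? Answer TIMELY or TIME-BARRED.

TIMELY

The claim accrued on July 19, 1999, when the wrongful act occurred.
The untolled deadline — 5 years after July 19, 1999 — is July 19, 2004.
The period was tolled for 386 days by the written tolling agreement (June 15, 2002 to July 6, 2003), pushing the deadline to August 9, 2005.
Because the defendant's active military service ran from August 17, 2003 to July 9, 2004, the deadline is extended by 327 days to July 2, 2006.
The June 25, 2006 filing precedes the July 2, 2006 deadline; the claim is timely.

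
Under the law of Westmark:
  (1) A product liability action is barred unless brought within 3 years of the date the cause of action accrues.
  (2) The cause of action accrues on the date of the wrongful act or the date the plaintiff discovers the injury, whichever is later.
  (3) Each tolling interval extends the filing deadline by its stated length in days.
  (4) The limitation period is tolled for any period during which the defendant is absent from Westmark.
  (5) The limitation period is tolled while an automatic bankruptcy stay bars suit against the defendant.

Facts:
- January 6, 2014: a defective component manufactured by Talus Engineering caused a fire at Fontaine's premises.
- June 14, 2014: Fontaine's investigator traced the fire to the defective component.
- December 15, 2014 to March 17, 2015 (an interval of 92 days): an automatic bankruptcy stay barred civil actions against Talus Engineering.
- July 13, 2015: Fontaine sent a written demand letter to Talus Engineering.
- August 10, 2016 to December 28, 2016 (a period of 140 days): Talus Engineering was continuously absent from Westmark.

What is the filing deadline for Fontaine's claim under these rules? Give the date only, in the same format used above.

Because discovery on June 14, 2014 post-dates the January 6, 2014 act, accrual under the later-of rule falls on June 14, 2014.
Adding the 3 years base period to June 14, 2014 gives a deadline of June 14, 2017, before any tolling.
The automatic bankruptcy stay from December 15, 2014 to March 17, 2015 tolled the period for 92 days, extending the deadline to September 14, 2017.
The defendant's absence from the jurisdiction from August 10, 2016 to December 28, 2016 tolled the period for 140 days, extending the deadline to February 1, 2018.
Nothing else in the chronology tolls or restarts the period.

February 1, 2018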